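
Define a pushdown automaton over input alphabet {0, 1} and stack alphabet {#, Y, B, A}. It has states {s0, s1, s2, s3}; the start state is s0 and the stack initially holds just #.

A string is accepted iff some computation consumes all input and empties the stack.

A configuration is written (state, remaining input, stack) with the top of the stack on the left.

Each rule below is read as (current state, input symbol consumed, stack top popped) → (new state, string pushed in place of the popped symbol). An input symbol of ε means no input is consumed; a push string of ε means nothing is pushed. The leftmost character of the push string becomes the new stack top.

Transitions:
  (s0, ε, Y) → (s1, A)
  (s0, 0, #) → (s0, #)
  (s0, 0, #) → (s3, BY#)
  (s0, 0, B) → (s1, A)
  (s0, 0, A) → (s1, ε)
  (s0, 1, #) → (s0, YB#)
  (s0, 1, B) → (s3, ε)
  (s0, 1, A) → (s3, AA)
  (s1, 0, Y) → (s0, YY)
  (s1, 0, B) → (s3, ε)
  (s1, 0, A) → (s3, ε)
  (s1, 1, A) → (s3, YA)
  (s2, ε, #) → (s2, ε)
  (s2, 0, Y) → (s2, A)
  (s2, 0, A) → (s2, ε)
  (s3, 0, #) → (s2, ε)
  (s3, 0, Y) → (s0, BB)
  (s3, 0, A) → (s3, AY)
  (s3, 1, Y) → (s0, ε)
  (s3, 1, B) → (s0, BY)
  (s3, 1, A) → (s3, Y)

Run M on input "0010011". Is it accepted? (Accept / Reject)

No computation consumes all input and empties the stack.

Reject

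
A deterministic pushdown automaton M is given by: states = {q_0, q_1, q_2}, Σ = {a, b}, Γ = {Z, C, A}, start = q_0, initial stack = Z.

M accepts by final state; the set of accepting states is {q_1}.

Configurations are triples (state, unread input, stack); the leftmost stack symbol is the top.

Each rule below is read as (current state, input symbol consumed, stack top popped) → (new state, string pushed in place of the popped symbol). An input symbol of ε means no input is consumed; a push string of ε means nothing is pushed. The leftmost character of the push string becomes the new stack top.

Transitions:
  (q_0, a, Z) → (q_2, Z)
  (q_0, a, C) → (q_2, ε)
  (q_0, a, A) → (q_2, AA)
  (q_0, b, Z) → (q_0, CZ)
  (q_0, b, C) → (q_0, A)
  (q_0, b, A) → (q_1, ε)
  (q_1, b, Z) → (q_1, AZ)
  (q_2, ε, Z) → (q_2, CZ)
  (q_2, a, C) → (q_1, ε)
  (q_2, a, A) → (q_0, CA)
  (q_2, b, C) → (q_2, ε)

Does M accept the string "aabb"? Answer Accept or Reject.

(q_0, aabb, Z)
  read a, top Z: go to q_2, push Z → (q_2, abb, Z)
  ε-move, top Z: go to q_2, push CZ → (q_2, abb, CZ)
  read a, top C: go to q_1, push ε → (q_1, bb, Z)
  read b, top Z: go to q_1, push AZ → (q_1, b, AZ)
No transition applies at (q_1, b, AZ); input not fully consumed.

Reject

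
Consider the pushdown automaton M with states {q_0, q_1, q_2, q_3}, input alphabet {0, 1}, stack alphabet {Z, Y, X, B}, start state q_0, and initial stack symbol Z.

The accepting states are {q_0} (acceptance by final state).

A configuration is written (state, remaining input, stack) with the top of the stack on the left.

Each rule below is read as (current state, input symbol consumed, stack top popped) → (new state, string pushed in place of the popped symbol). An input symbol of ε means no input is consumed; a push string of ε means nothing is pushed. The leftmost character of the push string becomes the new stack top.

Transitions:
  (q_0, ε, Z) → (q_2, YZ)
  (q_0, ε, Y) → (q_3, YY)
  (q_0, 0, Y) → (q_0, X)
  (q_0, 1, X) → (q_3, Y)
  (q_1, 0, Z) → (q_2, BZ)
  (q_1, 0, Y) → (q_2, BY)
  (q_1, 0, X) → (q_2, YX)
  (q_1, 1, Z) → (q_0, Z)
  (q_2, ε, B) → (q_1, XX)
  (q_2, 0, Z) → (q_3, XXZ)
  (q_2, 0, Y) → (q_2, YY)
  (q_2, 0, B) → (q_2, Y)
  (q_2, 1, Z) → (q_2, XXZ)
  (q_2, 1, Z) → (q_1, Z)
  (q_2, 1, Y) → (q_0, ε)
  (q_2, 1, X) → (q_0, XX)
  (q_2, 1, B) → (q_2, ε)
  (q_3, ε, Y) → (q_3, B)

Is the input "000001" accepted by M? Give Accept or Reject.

One accepting computation: (q_0, 000001, Z) ⊢ (q_2, 000001, YZ) ⊢ (q_2, 00001, YYZ) ⊢ (q_2, 0001, YYYZ) ⊢ (q_2, 001, YYYYZ) ⊢ (q_2, 01, YYYYYZ) ⊢ (q_2, 1, YYYYYYZ) ⊢ (q_0, ε, YYYYYZ)
All input consumed and state q_0 ∈ F.

Accept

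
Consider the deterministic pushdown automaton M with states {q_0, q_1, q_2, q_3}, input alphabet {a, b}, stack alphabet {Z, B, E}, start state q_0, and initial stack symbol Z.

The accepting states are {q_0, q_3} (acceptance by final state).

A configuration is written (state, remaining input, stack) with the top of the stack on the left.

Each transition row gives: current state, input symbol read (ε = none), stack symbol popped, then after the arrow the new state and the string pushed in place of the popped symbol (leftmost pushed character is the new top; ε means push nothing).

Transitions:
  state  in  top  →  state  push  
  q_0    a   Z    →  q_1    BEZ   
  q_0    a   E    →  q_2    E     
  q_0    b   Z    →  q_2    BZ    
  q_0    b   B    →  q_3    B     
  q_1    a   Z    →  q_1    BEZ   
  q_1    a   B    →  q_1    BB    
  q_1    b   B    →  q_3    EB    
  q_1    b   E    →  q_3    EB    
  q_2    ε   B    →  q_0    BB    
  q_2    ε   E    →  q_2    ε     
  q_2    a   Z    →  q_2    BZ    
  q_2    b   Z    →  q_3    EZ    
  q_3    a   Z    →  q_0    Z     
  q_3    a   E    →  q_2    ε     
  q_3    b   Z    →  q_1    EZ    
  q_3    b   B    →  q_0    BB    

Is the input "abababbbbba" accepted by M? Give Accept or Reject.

Reject

(q_0, abababbbbba, Z)
  read a, top Z: go to q_1, push BEZ → (q_1, bababbbbba, BEZ)
  read b, top B: go to q_3, push EB → (q_3, ababbbbba, EBEZ)
  read a, top E: go to q_2, push ε → (q_2, babbbbba, BEZ)
  ε-move, top B: go to q_0, push BB → (q_0, babbbbba, BBEZ)
  read b, top B: go to q_3, push B → (q_3, abbbbba, BBEZ)
No transition applies at (q_3, abbbbba, BBEZ); input not fully consumed.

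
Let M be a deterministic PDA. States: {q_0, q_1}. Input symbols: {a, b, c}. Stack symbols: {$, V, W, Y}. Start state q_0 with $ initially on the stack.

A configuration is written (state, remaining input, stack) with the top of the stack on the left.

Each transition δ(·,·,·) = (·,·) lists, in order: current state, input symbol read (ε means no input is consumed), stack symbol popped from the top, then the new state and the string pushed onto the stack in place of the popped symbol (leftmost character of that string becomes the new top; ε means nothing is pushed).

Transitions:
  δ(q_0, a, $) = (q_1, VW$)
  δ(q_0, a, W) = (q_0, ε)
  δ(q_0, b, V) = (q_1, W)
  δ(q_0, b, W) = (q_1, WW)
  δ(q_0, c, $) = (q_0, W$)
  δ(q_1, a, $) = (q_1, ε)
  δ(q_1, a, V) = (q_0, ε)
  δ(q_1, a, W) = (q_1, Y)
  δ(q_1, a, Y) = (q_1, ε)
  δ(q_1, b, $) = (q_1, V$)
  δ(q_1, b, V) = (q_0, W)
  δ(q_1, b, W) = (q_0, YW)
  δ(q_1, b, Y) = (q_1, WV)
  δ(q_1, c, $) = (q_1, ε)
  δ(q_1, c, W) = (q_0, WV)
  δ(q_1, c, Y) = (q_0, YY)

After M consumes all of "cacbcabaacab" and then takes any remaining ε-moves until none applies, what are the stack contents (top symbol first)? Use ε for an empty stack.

W$

(q_0, cacbcabaacab, $)
  read c, top $: go to q_0, push W$ → (q_0, acbcabaacab, W$)
  read a, top W: go to q_0, push ε → (q_0, cbcabaacab, $)
  read c, top $: go to q_0, push W$ → (q_0, bcabaacab, W$)
  read b, top W: go to q_1, push WW → (q_1, cabaacab, WW$)
  read c, top W: go to q_0, push WV → (q_0, abaacab, WVW$)
  read a, top W: go to q_0, push ε → (q_0, baacab, VW$)
  read b, top V: go to q_1, push W → (q_1, aacab, WW$)
  read a, top W: go to q_1, push Y → (q_1, acab, YW$)
  read a, top Y: go to q_1, push ε → (q_1, cab, W$)
  read c, top W: go to q_0, push WV → (q_0, ab, WV$)
  read a, top W: go to q_0, push ε → (q_0, b, V$)
  read b, top V: go to q_1, push W → (q_1, ε, W$)
All input consumed in state q_1 with stack W$.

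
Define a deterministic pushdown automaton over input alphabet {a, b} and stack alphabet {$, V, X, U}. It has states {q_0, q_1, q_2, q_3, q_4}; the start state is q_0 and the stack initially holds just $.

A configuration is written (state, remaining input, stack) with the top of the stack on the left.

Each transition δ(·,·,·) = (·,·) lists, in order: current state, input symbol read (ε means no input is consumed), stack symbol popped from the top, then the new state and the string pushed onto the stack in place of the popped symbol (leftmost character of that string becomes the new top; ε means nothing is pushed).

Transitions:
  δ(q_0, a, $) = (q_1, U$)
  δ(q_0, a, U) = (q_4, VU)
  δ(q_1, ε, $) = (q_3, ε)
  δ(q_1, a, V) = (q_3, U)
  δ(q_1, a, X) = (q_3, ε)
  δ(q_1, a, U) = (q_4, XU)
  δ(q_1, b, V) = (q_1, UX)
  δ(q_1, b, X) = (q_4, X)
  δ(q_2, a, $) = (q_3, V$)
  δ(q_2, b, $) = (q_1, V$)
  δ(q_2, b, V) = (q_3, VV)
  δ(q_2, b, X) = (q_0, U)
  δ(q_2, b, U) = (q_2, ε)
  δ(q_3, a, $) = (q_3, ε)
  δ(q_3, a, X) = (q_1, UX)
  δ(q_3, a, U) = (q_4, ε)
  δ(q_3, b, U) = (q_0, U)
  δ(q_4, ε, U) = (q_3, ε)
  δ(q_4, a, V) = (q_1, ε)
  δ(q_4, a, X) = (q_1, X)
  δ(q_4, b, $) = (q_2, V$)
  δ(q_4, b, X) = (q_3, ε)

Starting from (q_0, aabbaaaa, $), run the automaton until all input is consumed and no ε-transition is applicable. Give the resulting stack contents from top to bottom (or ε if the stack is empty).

XU$

(q_0, aabbaaaa, $) ⊢ (q_1, abbaaaa, U$) ⊢ (q_4, bbaaaa, XU$) ⊢ (q_3, baaaa, U$) ⊢ (q_0, aaaa, U$) ⊢ (q_4, aaa, VU$) ⊢ (q_1, aa, U$) ⊢ (q_4, a, XU$) ⊢ (q_1, ε, XU$)
All input consumed in state q_1 with stack XU$.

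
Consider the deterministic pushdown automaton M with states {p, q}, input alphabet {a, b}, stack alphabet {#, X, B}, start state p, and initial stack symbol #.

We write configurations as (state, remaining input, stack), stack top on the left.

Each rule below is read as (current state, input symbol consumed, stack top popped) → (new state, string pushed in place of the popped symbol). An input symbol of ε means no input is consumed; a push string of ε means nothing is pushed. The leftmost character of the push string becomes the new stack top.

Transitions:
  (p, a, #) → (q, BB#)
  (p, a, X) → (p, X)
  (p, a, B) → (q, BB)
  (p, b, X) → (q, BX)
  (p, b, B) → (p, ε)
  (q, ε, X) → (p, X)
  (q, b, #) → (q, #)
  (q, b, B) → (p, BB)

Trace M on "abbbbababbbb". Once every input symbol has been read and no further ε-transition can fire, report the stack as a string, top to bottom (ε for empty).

BB#

(p, abbbbababbbb, #) ⊢ (q, bbbbababbbb, BB#) ⊢ (p, bbbababbbb, BBB#) ⊢ (p, bbababbbb, BB#) ⊢ (p, bababbbb, B#) ⊢ (p, ababbbb, #) ⊢ (q, babbbb, BB#) ⊢ (p, abbbb, BBB#) ⊢ (q, bbbb, BBBB#) ⊢ (p, bbb, BBBBB#) ⊢ (p, bb, BBBB#) ⊢ (p, b, BBB#) ⊢ (p, ε, BB#)
All input consumed in state p with stack BB#.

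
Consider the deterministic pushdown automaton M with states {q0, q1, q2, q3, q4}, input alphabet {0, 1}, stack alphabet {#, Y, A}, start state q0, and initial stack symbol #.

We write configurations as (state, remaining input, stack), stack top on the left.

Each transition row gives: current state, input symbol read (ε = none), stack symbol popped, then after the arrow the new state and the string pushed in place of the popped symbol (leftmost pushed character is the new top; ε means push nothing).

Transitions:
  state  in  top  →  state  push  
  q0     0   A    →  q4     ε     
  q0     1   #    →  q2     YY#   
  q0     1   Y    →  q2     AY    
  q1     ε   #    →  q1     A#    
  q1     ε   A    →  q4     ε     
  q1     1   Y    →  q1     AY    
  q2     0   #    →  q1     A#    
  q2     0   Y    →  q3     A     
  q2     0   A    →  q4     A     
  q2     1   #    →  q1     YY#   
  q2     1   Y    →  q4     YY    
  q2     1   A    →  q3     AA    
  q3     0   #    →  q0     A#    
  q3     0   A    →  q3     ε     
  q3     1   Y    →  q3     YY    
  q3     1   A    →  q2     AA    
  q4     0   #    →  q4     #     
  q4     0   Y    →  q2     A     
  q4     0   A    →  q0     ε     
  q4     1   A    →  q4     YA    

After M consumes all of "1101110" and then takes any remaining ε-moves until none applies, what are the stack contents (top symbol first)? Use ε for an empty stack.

(q0, 1101110, #)
  read 1, top #: go to q2, push YY# → (q2, 101110, YY#)
  read 1, top Y: go to q4, push YY → (q4, 01110, YYY#)
  read 0, top Y: go to q2, push A → (q2, 1110, AYY#)
  read 1, top A: go to q3, push AA → (q3, 110, AAYY#)
  read 1, top A: go to q2, push AA → (q2, 10, AAAYY#)
  read 1, top A: go to q3, push AA → (q3, 0, AAAAYY#)
  read 0, top A: go to q3, push ε → (q3, ε, AAAYY#)
All input consumed in state q3 with stack AAAYY#.

AAAYY#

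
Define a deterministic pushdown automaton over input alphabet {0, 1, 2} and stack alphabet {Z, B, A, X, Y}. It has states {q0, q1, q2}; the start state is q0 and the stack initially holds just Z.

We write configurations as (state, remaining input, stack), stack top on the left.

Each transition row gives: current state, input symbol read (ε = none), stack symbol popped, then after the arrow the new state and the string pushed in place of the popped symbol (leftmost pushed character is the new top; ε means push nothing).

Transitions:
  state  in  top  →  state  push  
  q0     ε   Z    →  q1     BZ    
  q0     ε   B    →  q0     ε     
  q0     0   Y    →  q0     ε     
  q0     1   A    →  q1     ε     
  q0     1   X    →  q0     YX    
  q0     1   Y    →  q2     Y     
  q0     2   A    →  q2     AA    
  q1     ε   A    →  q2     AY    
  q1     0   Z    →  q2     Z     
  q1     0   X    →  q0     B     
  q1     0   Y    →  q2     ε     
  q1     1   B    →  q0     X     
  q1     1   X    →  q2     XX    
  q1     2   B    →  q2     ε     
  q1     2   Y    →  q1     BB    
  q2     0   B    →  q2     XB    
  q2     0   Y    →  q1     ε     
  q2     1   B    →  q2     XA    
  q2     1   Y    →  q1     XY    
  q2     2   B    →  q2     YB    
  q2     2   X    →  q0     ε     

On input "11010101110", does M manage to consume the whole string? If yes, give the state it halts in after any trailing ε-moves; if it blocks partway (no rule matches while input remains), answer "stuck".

(q0, 11010101110, Z)
  ε-move, top Z: go to q1, push BZ → (q1, 11010101110, BZ)
  read 1, top B: go to q0, push X → (q0, 1010101110, XZ)
  read 1, top X: go to q0, push YX → (q0, 010101110, YXZ)
  read 0, top Y: go to q0, push ε → (q0, 10101110, XZ)
  read 1, top X: go to q0, push YX → (q0, 0101110, YXZ)
  read 0, top Y: go to q0, push ε → (q0, 101110, XZ)
  read 1, top X: go to q0, push YX → (q0, 01110, YXZ)
  read 0, top Y: go to q0, push ε → (q0, 1110, XZ)
  read 1, top X: go to q0, push YX → (q0, 110, YXZ)
  read 1, top Y: go to q2, push Y → (q2, 10, YXZ)
  read 1, top Y: go to q1, push XY → (q1, 0, XYXZ)
  read 0, top X: go to q0, push B → (q0, ε, BYXZ)
  ε-move, top B: go to q0, push ε → (q0, ε, YXZ)
All input consumed; M is in state q0.

q0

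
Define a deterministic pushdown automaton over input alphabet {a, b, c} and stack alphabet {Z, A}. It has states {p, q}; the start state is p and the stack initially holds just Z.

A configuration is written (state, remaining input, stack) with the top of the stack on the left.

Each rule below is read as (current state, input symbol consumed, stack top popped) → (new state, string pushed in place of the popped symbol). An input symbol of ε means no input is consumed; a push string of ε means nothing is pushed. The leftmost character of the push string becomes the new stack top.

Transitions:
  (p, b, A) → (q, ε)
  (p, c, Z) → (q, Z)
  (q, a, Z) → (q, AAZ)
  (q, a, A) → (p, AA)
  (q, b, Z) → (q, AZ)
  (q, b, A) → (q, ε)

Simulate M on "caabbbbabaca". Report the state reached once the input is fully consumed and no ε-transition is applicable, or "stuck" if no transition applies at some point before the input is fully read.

(p, caabbbbabaca, Z)
  read c, top Z: go to q, push Z → (q, aabbbbabaca, Z)
  read a, top Z: go to q, push AAZ → (q, abbbbabaca, AAZ)
  read a, top A: go to p, push AA → (p, bbbbabaca, AAAZ)
  read b, top A: go to q, push ε → (q, bbbabaca, AAZ)
  read b, top A: go to q, push ε → (q, bbabaca, AZ)
  read b, top A: go to q, push ε → (q, babaca, Z)
  read b, top Z: go to q, push AZ → (q, abaca, AZ)
  read a, top A: go to p, push AA → (p, baca, AAZ)
  read b, top A: go to q, push ε → (q, aca, AZ)
  read a, top A: go to p, push AA → (p, ca, AAZ)
No transition for (p, c, top A); M blocks with input ca remaining.

stuck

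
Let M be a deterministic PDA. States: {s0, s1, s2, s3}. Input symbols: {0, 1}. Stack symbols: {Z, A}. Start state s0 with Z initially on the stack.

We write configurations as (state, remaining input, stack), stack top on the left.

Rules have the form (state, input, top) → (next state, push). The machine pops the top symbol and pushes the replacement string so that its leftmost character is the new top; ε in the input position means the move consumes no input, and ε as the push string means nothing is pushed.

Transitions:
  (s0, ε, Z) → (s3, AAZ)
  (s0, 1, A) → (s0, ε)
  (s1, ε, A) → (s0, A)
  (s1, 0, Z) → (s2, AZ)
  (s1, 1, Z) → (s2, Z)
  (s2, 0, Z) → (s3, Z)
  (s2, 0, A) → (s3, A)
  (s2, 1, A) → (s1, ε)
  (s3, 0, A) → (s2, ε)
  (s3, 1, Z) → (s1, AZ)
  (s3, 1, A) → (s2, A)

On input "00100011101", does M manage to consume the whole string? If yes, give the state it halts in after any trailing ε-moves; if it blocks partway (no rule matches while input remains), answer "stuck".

s2

(s0, 00100011101, Z)
  ε-move, top Z: go to s3, push AAZ → (s3, 00100011101, AAZ)
  read 0, top A: go to s2, push ε → (s2, 0100011101, AZ)
  read 0, top A: go to s3, push A → (s3, 100011101, AZ)
  read 1, top A: go to s2, push A → (s2, 00011101, AZ)
  read 0, top A: go to s3, push A → (s3, 0011101, AZ)
  read 0, top A: go to s2, push ε → (s2, 011101, Z)
  read 0, top Z: go to s3, push Z → (s3, 11101, Z)
  read 1, top Z: go to s1, push AZ → (s1, 1101, AZ)
  ε-move, top A: go to s0, push A → (s0, 1101, AZ)
  read 1, top A: go to s0, push ε → (s0, 101, Z)
  ε-move, top Z: go to s3, push AAZ → (s3, 101, AAZ)
  read 1, top A: go to s2, push A → (s2, 01, AAZ)
  read 0, top A: go to s3, push A → (s3, 1, AAZ)
  read 1, top A: go to s2, push A → (s2, ε, AAZ)
All input consumed; M is in state s2.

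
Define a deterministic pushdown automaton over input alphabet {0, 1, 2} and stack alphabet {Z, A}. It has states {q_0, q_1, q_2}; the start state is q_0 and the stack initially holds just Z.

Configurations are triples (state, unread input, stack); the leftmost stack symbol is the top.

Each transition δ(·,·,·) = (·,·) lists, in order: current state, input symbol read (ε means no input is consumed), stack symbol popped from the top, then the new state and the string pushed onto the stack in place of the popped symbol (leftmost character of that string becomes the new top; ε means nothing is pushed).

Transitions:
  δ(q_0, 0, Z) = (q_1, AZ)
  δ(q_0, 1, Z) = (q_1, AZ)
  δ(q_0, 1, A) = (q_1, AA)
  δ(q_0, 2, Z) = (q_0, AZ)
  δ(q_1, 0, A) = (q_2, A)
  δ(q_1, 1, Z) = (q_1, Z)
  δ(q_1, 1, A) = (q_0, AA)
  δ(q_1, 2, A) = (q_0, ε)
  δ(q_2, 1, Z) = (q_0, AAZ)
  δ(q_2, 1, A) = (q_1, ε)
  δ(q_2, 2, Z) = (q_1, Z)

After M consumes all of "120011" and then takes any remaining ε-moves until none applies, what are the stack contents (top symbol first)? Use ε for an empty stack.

Z

(q_0, 120011, Z)
  read 1, top Z: go to q_1, push AZ → (q_1, 20011, AZ)
  read 2, top A: go to q_0, push ε → (q_0, 0011, Z)
  read 0, top Z: go to q_1, push AZ → (q_1, 011, AZ)
  read 0, top A: go to q_2, push A → (q_2, 11, AZ)
  read 1, top A: go to q_1, push ε → (q_1, 1, Z)
  read 1, top Z: go to q_1, push Z → (q_1, ε, Z)
All input consumed in state q_1 with stack Z.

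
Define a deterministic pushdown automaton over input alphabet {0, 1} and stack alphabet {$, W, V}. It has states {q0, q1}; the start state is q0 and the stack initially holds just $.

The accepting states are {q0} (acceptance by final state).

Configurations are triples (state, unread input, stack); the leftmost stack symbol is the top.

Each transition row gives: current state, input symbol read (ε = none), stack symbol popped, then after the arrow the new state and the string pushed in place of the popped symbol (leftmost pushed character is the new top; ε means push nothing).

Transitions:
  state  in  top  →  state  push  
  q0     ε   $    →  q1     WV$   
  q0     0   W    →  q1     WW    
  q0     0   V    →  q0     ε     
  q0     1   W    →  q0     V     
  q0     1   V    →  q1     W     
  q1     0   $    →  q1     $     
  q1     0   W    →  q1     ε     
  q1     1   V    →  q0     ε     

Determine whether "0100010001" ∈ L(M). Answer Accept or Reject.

Reject

(q0, 0100010001, $)
  ε-move, top $: go to q1, push WV$ → (q1, 0100010001, WV$)
  read 0, top W: go to q1, push ε → (q1, 100010001, V$)
  read 1, top V: go to q0, push ε → (q0, 00010001, $)
  ε-move, top $: go to q1, push WV$ → (q1, 00010001, WV$)
  read 0, top W: go to q1, push ε → (q1, 0010001, V$)
No transition applies at (q1, 0010001, V$); input not fully consumed.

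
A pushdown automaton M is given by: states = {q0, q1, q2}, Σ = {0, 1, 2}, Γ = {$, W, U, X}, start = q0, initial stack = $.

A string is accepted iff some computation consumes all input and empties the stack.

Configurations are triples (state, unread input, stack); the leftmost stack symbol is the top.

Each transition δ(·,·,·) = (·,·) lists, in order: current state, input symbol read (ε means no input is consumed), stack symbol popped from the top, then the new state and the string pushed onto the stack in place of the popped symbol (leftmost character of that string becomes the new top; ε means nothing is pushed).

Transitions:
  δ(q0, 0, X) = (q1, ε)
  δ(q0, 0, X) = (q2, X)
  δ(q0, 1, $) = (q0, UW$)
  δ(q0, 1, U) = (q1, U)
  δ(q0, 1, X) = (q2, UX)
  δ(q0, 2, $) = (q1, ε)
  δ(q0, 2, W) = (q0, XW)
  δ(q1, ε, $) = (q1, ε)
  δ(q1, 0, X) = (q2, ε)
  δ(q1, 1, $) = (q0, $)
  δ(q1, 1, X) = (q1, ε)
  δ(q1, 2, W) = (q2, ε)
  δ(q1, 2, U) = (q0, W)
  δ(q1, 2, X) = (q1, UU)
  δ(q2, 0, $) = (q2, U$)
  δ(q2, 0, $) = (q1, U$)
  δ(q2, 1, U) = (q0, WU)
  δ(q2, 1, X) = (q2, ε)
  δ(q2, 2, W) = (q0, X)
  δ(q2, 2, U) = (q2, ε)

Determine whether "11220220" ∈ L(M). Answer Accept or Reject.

Accept

One accepting computation: (q0, 11220220, $) ⊢ (q0, 1220220, UW$) ⊢ (q1, 220220, UW$) ⊢ (q0, 20220, WW$) ⊢ (q0, 0220, XWW$) ⊢ (q1, 220, WW$) ⊢ (q2, 20, W$) ⊢ (q0, 0, X$) ⊢ (q1, ε, $) ⊢ (q1, ε, ε)
All input consumed and the stack is empty.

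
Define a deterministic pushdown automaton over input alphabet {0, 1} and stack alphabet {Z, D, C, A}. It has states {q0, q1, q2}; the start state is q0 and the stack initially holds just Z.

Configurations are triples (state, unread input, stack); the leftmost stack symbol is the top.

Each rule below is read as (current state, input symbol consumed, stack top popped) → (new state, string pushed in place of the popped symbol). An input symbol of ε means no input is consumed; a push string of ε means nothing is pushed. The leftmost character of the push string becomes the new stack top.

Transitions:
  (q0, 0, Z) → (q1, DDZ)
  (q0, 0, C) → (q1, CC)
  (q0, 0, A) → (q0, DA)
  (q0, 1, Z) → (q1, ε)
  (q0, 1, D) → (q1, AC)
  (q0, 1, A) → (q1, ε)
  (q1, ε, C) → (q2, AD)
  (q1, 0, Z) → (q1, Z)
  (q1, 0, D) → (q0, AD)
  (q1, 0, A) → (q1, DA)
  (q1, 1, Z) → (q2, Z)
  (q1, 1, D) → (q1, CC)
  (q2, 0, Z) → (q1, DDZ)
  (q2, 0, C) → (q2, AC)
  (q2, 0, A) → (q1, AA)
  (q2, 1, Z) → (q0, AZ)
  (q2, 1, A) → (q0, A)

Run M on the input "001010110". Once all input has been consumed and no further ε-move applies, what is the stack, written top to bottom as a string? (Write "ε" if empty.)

AADCDZ

(q0, 001010110, Z)
  read 0, top Z: go to q1, push DDZ → (q1, 01010110, DDZ)
  read 0, top D: go to q0, push AD → (q0, 1010110, ADDZ)
  read 1, top A: go to q1, push ε → (q1, 010110, DDZ)
  read 0, top D: go to q0, push AD → (q0, 10110, ADDZ)
  read 1, top A: go to q1, push ε → (q1, 0110, DDZ)
  read 0, top D: go to q0, push AD → (q0, 110, ADDZ)
  read 1, top A: go to q1, push ε → (q1, 10, DDZ)
  read 1, top D: go to q1, push CC → (q1, 0, CCDZ)
  ε-move, top C: go to q2, push AD → (q2, 0, ADCDZ)
  read 0, top A: go to q1, push AA → (q1, ε, AADCDZ)
All input consumed in state q1 with stack AADCDZ.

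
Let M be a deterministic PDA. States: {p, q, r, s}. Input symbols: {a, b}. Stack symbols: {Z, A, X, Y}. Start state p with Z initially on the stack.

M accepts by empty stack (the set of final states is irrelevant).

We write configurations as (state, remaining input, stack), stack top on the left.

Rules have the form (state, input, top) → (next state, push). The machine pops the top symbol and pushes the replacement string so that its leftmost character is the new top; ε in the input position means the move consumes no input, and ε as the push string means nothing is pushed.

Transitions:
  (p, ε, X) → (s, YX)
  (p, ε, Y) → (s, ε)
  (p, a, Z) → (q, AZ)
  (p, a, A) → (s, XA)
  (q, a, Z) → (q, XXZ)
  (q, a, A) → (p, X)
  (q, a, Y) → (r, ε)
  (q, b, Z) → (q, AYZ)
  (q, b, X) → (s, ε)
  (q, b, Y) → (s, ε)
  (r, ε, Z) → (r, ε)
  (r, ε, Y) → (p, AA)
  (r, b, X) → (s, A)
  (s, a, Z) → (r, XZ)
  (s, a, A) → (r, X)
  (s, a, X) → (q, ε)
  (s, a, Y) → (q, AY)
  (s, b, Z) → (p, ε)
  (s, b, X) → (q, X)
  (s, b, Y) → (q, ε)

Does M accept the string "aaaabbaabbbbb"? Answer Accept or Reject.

(p, aaaabbaabbbbb, Z)
  read a, top Z: go to q, push AZ → (q, aaabbaabbbbb, AZ)
  read a, top A: go to p, push X → (p, aabbaabbbbb, XZ)
  ε-move, top X: go to s, push YX → (s, aabbaabbbbb, YXZ)
  read a, top Y: go to q, push AY → (q, abbaabbbbb, AYXZ)
  read a, top A: go to p, push X → (p, bbaabbbbb, XYXZ)
  ε-move, top X: go to s, push YX → (s, bbaabbbbb, YXYXZ)
  read b, top Y: go to q, push ε → (q, baabbbbb, XYXZ)
  read b, top X: go to s, push ε → (s, aabbbbb, YXZ)
  read a, top Y: go to q, push AY → (q, abbbbb, AYXZ)
  read a, top A: go to p, push X → (p, bbbbb, XYXZ)
  ε-move, top X: go to s, push YX → (s, bbbbb, YXYXZ)
  read b, top Y: go to q, push ε → (q, bbbb, XYXZ)
  read b, top X: go to s, push ε → (s, bbb, YXZ)
  read b, top Y: go to q, push ε → (q, bb, XZ)
  read b, top X: go to s, push ε → (s, b, Z)
  read b, top Z: go to p, push ε → (p, ε, ε)
All input consumed and the stack is empty.

Accept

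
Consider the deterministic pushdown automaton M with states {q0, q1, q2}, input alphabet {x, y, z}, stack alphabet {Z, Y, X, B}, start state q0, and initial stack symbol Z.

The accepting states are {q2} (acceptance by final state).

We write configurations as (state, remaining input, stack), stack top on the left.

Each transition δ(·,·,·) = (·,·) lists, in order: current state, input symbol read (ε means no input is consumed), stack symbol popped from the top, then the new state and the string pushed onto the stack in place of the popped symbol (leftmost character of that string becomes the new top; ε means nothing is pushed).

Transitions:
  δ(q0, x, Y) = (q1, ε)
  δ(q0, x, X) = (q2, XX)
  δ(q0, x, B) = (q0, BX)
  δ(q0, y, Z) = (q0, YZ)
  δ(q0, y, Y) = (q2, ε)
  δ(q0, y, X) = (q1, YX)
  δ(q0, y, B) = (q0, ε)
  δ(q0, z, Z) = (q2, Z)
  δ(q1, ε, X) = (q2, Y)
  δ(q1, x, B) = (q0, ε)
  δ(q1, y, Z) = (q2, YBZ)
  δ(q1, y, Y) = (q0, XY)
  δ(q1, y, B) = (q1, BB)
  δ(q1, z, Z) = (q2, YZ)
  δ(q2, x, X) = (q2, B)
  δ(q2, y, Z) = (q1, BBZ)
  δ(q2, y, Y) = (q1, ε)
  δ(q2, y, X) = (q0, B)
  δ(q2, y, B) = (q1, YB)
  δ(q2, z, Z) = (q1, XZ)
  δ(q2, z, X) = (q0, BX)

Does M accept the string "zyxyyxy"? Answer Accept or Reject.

Accept

(q0, zyxyyxy, Z) ⊢ (q2, yxyyxy, Z) ⊢ (q1, xyyxy, BBZ) ⊢ (q0, yyxy, BZ) ⊢ (q0, yxy, Z) ⊢ (q0, xy, YZ) ⊢ (q1, y, Z) ⊢ (q2, ε, YBZ)
All input consumed; state q2 ∈ F.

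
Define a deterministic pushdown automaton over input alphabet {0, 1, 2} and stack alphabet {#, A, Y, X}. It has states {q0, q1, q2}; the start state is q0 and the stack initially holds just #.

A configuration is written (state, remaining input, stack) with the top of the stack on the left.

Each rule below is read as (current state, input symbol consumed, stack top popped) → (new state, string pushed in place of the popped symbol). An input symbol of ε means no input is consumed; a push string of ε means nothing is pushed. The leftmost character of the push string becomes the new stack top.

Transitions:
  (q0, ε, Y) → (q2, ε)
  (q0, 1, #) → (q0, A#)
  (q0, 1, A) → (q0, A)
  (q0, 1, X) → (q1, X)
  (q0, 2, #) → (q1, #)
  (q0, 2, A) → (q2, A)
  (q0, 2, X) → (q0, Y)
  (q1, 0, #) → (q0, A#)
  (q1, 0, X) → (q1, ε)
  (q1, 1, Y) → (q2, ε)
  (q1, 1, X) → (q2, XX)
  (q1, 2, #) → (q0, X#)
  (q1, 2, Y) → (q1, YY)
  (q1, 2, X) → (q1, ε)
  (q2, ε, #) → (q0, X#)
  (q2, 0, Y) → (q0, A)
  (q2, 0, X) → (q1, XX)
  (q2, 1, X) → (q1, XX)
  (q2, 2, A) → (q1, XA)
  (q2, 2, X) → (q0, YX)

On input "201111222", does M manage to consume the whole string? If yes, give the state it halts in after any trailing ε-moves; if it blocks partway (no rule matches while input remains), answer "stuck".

(q0, 201111222, #)
  read 2, top #: go to q1, push # → (q1, 01111222, #)
  read 0, top #: go to q0, push A# → (q0, 1111222, A#)
  read 1, top A: go to q0, push A → (q0, 111222, A#)
  read 1, top A: go to q0, push A → (q0, 11222, A#)
  read 1, top A: go to q0, push A → (q0, 1222, A#)
  read 1, top A: go to q0, push A → (q0, 222, A#)
  read 2, top A: go to q2, push A → (q2, 22, A#)
  read 2, top A: go to q1, push XA → (q1, 2, XA#)
  read 2, top X: go to q1, push ε → (q1, ε, A#)
All input consumed; M is in state q1.

q1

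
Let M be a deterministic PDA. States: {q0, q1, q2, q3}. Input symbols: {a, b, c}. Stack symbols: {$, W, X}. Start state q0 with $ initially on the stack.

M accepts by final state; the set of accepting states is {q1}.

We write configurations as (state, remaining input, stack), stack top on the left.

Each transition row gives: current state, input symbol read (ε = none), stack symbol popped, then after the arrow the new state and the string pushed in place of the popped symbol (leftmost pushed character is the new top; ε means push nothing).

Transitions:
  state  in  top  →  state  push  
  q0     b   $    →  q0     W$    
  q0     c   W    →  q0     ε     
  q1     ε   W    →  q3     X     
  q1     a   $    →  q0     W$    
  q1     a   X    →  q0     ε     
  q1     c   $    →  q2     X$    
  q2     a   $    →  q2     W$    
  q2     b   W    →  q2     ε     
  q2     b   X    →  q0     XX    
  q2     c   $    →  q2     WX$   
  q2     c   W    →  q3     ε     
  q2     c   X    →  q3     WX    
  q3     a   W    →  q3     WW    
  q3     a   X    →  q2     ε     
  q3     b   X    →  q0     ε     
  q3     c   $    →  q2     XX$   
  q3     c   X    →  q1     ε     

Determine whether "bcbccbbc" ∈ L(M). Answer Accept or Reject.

Reject

(q0, bcbccbbc, $)
  read b, top $: go to q0, push W$ → (q0, cbccbbc, W$)
  read c, top W: go to q0, push ε → (q0, bccbbc, $)
  read b, top $: go to q0, push W$ → (q0, ccbbc, W$)
  read c, top W: go to q0, push ε → (q0, cbbc, $)
No transition applies at (q0, cbbc, $); input not fully consumed.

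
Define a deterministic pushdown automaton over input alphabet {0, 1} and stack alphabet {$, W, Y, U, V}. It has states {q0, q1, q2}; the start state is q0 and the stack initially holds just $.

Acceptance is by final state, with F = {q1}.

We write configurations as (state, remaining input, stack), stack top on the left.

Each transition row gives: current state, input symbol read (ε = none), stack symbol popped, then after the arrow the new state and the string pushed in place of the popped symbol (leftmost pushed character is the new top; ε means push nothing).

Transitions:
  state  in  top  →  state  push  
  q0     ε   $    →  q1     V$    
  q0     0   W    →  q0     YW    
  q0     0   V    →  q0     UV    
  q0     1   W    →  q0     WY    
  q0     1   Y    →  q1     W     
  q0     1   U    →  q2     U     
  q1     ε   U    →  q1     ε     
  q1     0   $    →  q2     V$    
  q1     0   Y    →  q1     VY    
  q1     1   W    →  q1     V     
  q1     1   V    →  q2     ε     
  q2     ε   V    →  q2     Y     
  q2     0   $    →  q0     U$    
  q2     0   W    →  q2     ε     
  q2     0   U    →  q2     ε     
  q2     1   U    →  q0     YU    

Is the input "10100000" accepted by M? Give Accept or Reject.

Reject

(q0, 10100000, $)
  ε-move, top $: go to q1, push V$ → (q1, 10100000, V$)
  read 1, top V: go to q2, push ε → (q2, 0100000, $)
  read 0, top $: go to q0, push U$ → (q0, 100000, U$)
  read 1, top U: go to q2, push U → (q2, 00000, U$)
  read 0, top U: go to q2, push ε → (q2, 0000, $)
  read 0, top $: go to q0, push U$ → (q0, 000, U$)
No transition applies at (q0, 000, U$); input not fully consumed.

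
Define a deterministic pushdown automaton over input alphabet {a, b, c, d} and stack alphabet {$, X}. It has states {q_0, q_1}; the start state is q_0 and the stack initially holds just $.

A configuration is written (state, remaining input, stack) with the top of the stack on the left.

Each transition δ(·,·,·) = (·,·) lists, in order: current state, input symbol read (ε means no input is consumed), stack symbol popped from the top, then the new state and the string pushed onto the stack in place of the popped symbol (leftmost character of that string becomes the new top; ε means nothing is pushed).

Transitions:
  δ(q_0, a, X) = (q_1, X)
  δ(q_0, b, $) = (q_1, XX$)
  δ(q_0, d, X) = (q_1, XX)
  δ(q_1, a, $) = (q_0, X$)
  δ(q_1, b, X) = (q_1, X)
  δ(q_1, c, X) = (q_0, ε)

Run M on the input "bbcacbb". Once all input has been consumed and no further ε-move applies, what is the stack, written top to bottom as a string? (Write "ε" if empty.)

XX$

(q_0, bbcacbb, $)
  read b, top $: go to q_1, push XX$ → (q_1, bcacbb, XX$)
  read b, top X: go to q_1, push X → (q_1, cacbb, XX$)
  read c, top X: go to q_0, push ε → (q_0, acbb, X$)
  read a, top X: go to q_1, push X → (q_1, cbb, X$)
  read c, top X: go to q_0, push ε → (q_0, bb, $)
  read b, top $: go to q_1, push XX$ → (q_1, b, XX$)
  read b, top X: go to q_1, push X → (q_1, ε, XX$)
All input consumed in state q_1 with stack XX$.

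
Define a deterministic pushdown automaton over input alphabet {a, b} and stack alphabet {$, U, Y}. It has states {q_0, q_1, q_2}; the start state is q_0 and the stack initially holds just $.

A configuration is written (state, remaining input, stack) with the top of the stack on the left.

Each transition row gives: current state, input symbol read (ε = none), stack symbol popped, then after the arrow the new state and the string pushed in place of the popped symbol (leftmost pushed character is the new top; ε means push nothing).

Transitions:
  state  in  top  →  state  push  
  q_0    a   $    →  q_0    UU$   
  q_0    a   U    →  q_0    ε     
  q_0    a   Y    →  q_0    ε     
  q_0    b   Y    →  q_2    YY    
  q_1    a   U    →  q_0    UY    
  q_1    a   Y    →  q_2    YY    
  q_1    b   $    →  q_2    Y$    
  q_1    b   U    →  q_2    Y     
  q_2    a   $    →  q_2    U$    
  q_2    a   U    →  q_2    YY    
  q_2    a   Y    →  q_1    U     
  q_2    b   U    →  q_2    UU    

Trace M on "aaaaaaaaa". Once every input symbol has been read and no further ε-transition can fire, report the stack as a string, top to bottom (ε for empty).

$

(q_0, aaaaaaaaa, $)
  read a, top $: go to q_0, push UU$ → (q_0, aaaaaaaa, UU$)
  read a, top U: go to q_0, push ε → (q_0, aaaaaaa, U$)
  read a, top U: go to q_0, push ε → (q_0, aaaaaa, $)
  read a, top $: go to q_0, push UU$ → (q_0, aaaaa, UU$)
  read a, top U: go to q_0, push ε → (q_0, aaaa, U$)
  read a, top U: go to q_0, push ε → (q_0, aaa, $)
  read a, top $: go to q_0, push UU$ → (q_0, aa, UU$)
  read a, top U: go to q_0, push ε → (q_0, a, U$)
  read a, top U: go to q_0, push ε → (q_0, ε, $)
All input consumed in state q_0 with stack $.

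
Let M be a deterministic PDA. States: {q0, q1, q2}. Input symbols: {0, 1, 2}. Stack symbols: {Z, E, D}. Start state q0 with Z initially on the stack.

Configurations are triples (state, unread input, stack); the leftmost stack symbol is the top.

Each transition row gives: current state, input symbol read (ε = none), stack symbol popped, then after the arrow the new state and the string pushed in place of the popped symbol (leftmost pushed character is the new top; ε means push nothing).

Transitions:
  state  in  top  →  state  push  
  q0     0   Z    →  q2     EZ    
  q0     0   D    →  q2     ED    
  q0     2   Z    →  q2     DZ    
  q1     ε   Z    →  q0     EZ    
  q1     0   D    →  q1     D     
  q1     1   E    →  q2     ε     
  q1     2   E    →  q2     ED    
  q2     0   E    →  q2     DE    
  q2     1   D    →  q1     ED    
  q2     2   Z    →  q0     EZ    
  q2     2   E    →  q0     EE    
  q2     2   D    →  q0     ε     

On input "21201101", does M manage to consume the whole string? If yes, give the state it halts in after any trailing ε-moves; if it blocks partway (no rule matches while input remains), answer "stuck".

(q0, 21201101, Z)
  read 2, top Z: go to q2, push DZ → (q2, 1201101, DZ)
  read 1, top D: go to q1, push ED → (q1, 201101, EDZ)
  read 2, top E: go to q2, push ED → (q2, 01101, EDDZ)
  read 0, top E: go to q2, push DE → (q2, 1101, DEDDZ)
  read 1, top D: go to q1, push ED → (q1, 101, EDEDDZ)
  read 1, top E: go to q2, push ε → (q2, 01, DEDDZ)
No transition for (q2, 0, top D); M blocks with input 01 remaining.

stuck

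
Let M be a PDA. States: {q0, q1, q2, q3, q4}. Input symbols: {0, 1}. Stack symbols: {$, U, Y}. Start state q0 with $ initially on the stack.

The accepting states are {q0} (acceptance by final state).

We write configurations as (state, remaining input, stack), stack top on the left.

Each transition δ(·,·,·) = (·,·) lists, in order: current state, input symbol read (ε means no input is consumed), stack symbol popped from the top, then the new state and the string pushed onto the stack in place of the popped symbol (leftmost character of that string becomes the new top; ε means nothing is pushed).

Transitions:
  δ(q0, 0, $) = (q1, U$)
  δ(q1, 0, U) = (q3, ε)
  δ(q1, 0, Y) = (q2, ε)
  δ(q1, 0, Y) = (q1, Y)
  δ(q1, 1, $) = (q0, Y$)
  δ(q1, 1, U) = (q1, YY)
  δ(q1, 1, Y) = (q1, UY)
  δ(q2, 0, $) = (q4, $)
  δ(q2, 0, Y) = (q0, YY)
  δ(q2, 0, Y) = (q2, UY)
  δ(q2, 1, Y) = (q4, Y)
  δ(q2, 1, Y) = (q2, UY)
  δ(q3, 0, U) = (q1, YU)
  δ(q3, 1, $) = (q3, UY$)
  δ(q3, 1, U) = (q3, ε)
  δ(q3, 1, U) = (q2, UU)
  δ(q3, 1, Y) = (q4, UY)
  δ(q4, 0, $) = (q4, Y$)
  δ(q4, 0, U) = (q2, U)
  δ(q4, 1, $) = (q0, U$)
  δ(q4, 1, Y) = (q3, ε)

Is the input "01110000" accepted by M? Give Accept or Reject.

Accept

One accepting computation: (q0, 01110000, $) ⊢ (q1, 1110000, U$) ⊢ (q1, 110000, YY$) ⊢ (q1, 10000, UYY$) ⊢ (q1, 0000, YYYY$) ⊢ (q1, 000, YYYY$) ⊢ (q1, 00, YYYY$) ⊢ (q2, 0, YYY$) ⊢ (q0, ε, YYYY$)
All input consumed and state q0 ∈ F.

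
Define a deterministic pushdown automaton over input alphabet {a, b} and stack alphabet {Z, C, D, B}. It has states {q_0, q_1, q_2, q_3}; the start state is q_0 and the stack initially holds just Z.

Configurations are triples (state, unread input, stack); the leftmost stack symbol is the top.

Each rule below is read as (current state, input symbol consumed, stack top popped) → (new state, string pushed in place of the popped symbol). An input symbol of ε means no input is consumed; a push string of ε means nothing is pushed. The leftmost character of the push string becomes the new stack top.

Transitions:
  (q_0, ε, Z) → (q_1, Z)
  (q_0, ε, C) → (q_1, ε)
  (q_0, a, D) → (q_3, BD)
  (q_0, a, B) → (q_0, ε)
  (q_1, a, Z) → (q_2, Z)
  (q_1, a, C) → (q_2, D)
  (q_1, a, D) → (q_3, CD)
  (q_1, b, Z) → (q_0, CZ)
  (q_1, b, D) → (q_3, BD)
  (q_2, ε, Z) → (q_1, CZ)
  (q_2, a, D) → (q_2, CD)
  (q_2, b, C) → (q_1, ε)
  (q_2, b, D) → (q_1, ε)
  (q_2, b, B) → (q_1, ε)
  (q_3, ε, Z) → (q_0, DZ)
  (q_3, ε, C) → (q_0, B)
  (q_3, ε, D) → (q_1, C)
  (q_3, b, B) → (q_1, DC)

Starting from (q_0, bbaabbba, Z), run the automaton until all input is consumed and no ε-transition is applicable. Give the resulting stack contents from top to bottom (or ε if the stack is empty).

CZ

(q_0, bbaabbba, Z) ⊢ (q_1, bbaabbba, Z) ⊢ (q_0, baabbba, CZ) ⊢ (q_1, baabbba, Z) ⊢ (q_0, aabbba, CZ) ⊢ (q_1, aabbba, Z) ⊢ (q_2, abbba, Z) ⊢ (q_1, abbba, CZ) ⊢ (q_2, bbba, DZ) ⊢ (q_1, bba, Z) ⊢ (q_0, ba, CZ) ⊢ (q_1, ba, Z) ⊢ (q_0, a, CZ) ⊢ (q_1, a, Z) ⊢ (q_2, ε, Z) ⊢ (q_1, ε, CZ)
All input consumed in state q_1 with stack CZ.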